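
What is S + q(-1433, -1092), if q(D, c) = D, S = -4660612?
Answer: -4662045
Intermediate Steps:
S + q(-1433, -1092) = -4660612 - 1433 = -4662045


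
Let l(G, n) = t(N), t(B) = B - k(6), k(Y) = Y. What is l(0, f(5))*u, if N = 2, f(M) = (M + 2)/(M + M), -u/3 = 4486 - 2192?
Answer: 27528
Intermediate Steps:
u = -6882 (u = -3*(4486 - 2192) = -3*2294 = -6882)
f(M) = (2 + M)/(2*M) (f(M) = (2 + M)/((2*M)) = (2 + M)*(1/(2*M)) = (2 + M)/(2*M))
t(B) = -6 + B (t(B) = B - 1*6 = B - 6 = -6 + B)
l(G, n) = -4 (l(G, n) = -6 + 2 = -4)
l(0, f(5))*u = -4*(-6882) = 27528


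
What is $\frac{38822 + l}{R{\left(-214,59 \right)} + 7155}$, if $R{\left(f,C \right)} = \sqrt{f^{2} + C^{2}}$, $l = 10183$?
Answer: $\frac{350630775}{51144748} - \frac{49005 \sqrt{49277}}{51144748} \approx 6.643$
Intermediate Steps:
$R{\left(f,C \right)} = \sqrt{C^{2} + f^{2}}$
$\frac{38822 + l}{R{\left(-214,59 \right)} + 7155} = \frac{38822 + 10183}{\sqrt{59^{2} + \left(-214\right)^{2}} + 7155} = \frac{49005}{\sqrt{3481 + 45796} + 7155} = \frac{49005}{\sqrt{49277} + 7155} = \frac{49005}{7155 + \sqrt{49277}}$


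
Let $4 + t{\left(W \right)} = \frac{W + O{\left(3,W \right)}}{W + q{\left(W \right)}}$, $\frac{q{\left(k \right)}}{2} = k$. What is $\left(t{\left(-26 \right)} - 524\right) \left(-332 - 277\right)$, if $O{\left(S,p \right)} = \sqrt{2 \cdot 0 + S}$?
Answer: $321349 + \frac{203 \sqrt{3}}{26} \approx 3.2136 \cdot 10^{5}$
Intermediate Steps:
$q{\left(k \right)} = 2 k$
$O{\left(S,p \right)} = \sqrt{S}$ ($O{\left(S,p \right)} = \sqrt{0 + S} = \sqrt{S}$)
$t{\left(W \right)} = -4 + \frac{W + \sqrt{3}}{3 W}$ ($t{\left(W \right)} = -4 + \frac{W + \sqrt{3}}{W + 2 W} = -4 + \frac{W + \sqrt{3}}{3 W}$)
$\left(t{\left(-26 \right)} - 524\right) \left(-332 - 277\right) = \left(\frac{\sqrt{3} - -286}{3 \left(-26\right)} - 524\right) \left(-332 - 277\right) = \left(\frac{1}{3} \left(- \frac{1}{26}\right) \left(\sqrt{3} + 286\right) - 524\right) \left(-332 - 277\right) = \left(\frac{1}{3} \left(- \frac{1}{26}\right) \left(286 + \sqrt{3}\right) - 524\right) \left(-609\right) = \left(\left(- \frac{11}{3} - \frac{\sqrt{3}}{78}\right) - 524\right) \left(-609\right) = \left(- \frac{1583}{3} - \frac{\sqrt{3}}{78}\right) \left(-609\right) = 321349 + \frac{203 \sqrt{3}}{26}$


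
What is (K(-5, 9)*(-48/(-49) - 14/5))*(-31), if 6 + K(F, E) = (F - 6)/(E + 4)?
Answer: -1230514/3185 ≈ -386.35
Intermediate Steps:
K(F, E) = -6 + (-6 + F)/(4 + E) (K(F, E) = -6 + (F - 6)/(E + 4) = -6 + (-6 + F)/(4 + E))
(K(-5, 9)*(-48/(-49) - 14/5))*(-31) = (((-30 - 5 - 6*9)/(4 + 9))*(-48/(-49) - 14/5))*(-31) = (((-30 - 5 - 54)/13)*(-48*(-1/49) - 14*⅕))*(-31) = (((1/13)*(-89))*(48/49 - 14/5))*(-31) = -89/13*(-446/245)*(-31) = (39694/3185)*(-31) = -1230514/3185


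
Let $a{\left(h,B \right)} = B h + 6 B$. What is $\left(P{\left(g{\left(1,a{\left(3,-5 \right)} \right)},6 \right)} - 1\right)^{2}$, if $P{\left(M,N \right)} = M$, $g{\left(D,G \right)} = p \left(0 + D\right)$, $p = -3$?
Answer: $16$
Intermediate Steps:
$a{\left(h,B \right)} = 6 B + B h$
$g{\left(D,G \right)} = - 3 D$ ($g{\left(D,G \right)} = - 3 \left(0 + D\right) = - 3 D$)
$\left(P{\left(g{\left(1,a{\left(3,-5 \right)} \right)},6 \right)} - 1\right)^{2} = \left(\left(-3\right) 1 - 1\right)^{2} = \left(-3 - 1\right)^{2} = \left(-4\right)^{2} = 16$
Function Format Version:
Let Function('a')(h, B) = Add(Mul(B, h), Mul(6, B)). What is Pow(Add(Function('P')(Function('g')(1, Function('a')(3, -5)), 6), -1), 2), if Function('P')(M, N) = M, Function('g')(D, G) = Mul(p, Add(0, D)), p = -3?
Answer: 16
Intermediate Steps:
Function('a')(h, B) = Add(Mul(6, B), Mul(B, h))
Function('g')(D, G) = Mul(-3, D) (Function('g')(D, G) = Mul(-3, Add(0, D)) = Mul(-3, D))
Pow(Add(Function('P')(Function('g')(1, Function('a')(3, -5)), 6), -1), 2) = Pow(Add(Mul(-3, 1), -1), 2) = Pow(Add(-3, -1), 2) = Pow(-4, 2) = 16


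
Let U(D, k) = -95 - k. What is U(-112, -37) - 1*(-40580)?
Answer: 40522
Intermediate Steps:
U(-112, -37) - 1*(-40580) = (-95 - 1*(-37)) - 1*(-40580) = (-95 + 37) + 40580 = -58 + 40580 = 40522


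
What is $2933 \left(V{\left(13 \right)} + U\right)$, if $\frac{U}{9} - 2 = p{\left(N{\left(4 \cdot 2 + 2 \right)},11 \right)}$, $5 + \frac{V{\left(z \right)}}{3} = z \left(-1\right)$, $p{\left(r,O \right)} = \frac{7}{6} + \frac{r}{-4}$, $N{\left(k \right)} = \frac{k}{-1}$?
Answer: $-8799$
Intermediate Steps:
$N{\left(k \right)} = - k$ ($N{\left(k \right)} = k \left(-1\right) = - k$)
$p{\left(r,O \right)} = \frac{7}{6} - \frac{r}{4}$ ($p{\left(r,O \right)} = 7 \cdot \frac{1}{6} + r \left(- \frac{1}{4}\right) = \frac{7}{6} - \frac{r}{4}$)
$V{\left(z \right)} = -15 - 3 z$ ($V{\left(z \right)} = -15 + 3 z \left(-1\right) = -15 + 3 \left(- z\right) = -15 - 3 z$)
$U = 51$ ($U = 18 + 9 \left(\frac{7}{6} - \frac{\left(-1\right) \left(4 \cdot 2 + 2\right)}{4}\right) = 18 + 9 \left(\frac{7}{6} - \frac{\left(-1\right) \left(8 + 2\right)}{4}\right) = 18 + 9 \left(\frac{7}{6} - \frac{\left(-1\right) 10}{4}\right) = 18 + 9 \left(\frac{7}{6} - - \frac{5}{2}\right) = 18 + 9 \left(\frac{7}{6} + \frac{5}{2}\right) = 18 + 9 \cdot \frac{11}{3} = 18 + 33 = 51$)
$2933 \left(V{\left(13 \right)} + U\right) = 2933 \left(\left(-15 - 39\right) + 51\right) = 2933 \left(-54 + 51\right) = 2933 \left(-3\right) = -8799$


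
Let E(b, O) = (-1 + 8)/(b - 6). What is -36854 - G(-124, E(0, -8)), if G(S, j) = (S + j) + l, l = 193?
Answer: -221531/6 ≈ -36922.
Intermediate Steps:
E(b, O) = 7/(-6 + b)
G(S, j) = 193 + S + j (G(S, j) = (S + j) + 193 = 193 + S + j)
-36854 - G(-124, E(0, -8)) = -36854 - (193 - 124 + 7/(-6 + 0)) = -36854 - (193 - 124 + 7/(-6)) = -36854 - (193 - 124 + 7*(-⅙)) = -36854 - (193 - 124 - 7/6) = -36854 - 1*407/6 = -36854 - 407/6 = -221531/6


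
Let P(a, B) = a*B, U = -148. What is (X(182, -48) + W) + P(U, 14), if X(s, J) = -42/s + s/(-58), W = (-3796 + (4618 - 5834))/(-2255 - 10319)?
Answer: -4918092056/2370199 ≈ -2075.0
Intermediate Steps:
W = 2506/6287 (W = (-3796 - 1216)/(-12574) = -5012*(-1/12574) = 2506/6287 ≈ 0.39860)
X(s, J) = -42/s - s/58 (X(s, J) = -42/s + s*(-1/58) = -42/s - s/58)
P(a, B) = B*a
(X(182, -48) + W) + P(U, 14) = ((-42/182 - 1/58*182) + 2506/6287) + 14*(-148) = ((-42*1/182 - 91/29) + 2506/6287) - 2072 = ((-3/13 - 91/29) + 2506/6287) - 2072 = (-1270/377 + 2506/6287) - 2072 = -7039728/2370199 - 2072 = -4918092056/2370199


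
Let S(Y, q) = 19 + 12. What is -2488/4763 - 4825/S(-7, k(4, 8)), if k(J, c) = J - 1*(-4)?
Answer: -23058603/147653 ≈ -156.17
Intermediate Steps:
k(J, c) = 4 + J (k(J, c) = J + 4 = 4 + J)
S(Y, q) = 31
-2488/4763 - 4825/S(-7, k(4, 8)) = -2488/4763 - 4825/31 = -23058603/147653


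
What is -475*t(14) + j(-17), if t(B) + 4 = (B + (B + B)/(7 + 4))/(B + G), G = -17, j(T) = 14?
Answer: 149612/33 ≈ 4533.7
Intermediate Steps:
t(B) = -4 + 13*B/(11*(-17 + B)) (t(B) = -4 + (B + (B + B)/(7 + 4))/(B - 17) = -4 + (B + (2*B)/11)/(-17 + B) = -4 + (B + (2*B)*(1/11))/(-17 + B) = -4 + (B + 2*B/11)/(-17 + B) = -4 + (13*B/11)/(-17 + B) = -4 + 13*B/(11*(-17 + B)))
-475*t(14) + j(-17) = -475*(748 - 31*14)/(11*(-17 + 14)) + 14 = -475*(748 - 434)/(11*(-3)) + 14 = -475*(-1)*314/(11*3) + 14 = -475*(-314/33) + 14 = 149150/33 + 14 = 149612/33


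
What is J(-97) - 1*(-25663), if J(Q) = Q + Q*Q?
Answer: 34975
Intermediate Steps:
J(Q) = Q + Q²
J(-97) - 1*(-25663) = -97*(1 - 97) - 1*(-25663) = -97*(-96) + 25663 = 9312 + 25663 = 34975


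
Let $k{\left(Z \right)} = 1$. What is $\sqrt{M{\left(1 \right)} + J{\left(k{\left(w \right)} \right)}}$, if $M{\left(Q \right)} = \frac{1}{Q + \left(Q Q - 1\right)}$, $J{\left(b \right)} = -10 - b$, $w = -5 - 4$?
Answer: $i \sqrt{10} \approx 3.1623 i$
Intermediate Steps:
$w = -9$ ($w = -5 - 4 = -9$)
$M{\left(Q \right)} = \frac{1}{-1 + Q + Q^{2}}$ ($M{\left(Q \right)} = \frac{1}{Q + \left(Q^{2} - 1\right)} = \frac{1}{Q + \left(-1 + Q^{2}\right)} = \frac{1}{-1 + Q + Q^{2}}$)
$\sqrt{M{\left(1 \right)} + J{\left(k{\left(w \right)} \right)}} = \sqrt{\frac{1}{-1 + 1 + 1^{2}} - 11} = \sqrt{\frac{1}{-1 + 1 + 1} - 11} = \sqrt{1^{-1} - 11} = \sqrt{1 - 11} = \sqrt{-10} = i \sqrt{10}$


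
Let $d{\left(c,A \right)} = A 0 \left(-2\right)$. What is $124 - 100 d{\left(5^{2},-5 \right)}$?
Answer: $124$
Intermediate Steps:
$d{\left(c,A \right)} = 0$ ($d{\left(c,A \right)} = 0 \left(-2\right) = 0$)
$124 - 100 d{\left(5^{2},-5 \right)} = 124 - 0 = 124 + 0 = 124$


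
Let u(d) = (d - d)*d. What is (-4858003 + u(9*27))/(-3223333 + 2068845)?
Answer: 4858003/1154488 ≈ 4.2079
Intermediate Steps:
u(d) = 0 (u(d) = 0*d = 0)
(-4858003 + u(9*27))/(-3223333 + 2068845) = (-4858003 + 0)/(-3223333 + 2068845) = -4858003/(-1154488) = -4858003*(-1/1154488) = 4858003/1154488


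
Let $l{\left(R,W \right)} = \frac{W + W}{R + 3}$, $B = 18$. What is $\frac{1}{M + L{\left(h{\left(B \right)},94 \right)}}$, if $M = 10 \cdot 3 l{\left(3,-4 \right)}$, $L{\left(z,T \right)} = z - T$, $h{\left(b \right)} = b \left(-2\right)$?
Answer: $- \frac{1}{170} \approx -0.0058824$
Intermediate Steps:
$h{\left(b \right)} = - 2 b$
$l{\left(R,W \right)} = \frac{2 W}{3 + R}$
$M = -40$ ($M = 10 \cdot 3 \cdot 2 \left(-4\right) \frac{1}{3 + 3} = 30 \cdot 2 \left(-4\right) \frac{1}{6} = 30 \left(- \frac{4}{3}\right) = -40$)
$\frac{1}{M + L{\left(h{\left(B \right)},94 \right)}} = \frac{1}{-40 - 130} = \frac{1}{-170} = - \frac{1}{170}$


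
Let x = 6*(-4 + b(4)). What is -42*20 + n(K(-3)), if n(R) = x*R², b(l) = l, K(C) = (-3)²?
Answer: -840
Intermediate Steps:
K(C) = 9
x = 0 (x = 6*(-4 + 4) = 6*0 = 0)
n(R) = 0 (n(R) = 0*R² = 0)
-42*20 + n(K(-3)) = -42*20 + 0 = -840 + 0 = -840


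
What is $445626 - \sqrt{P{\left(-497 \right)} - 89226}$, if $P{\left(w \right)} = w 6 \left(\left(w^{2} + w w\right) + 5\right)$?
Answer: $445626 - 2 i \sqrt{368316453} \approx 4.4563 \cdot 10^{5} - 38383.0 i$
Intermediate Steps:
$P{\left(w \right)} = 6 w \left(5 + 2 w^{2}\right)$ ($P{\left(w \right)} = 6 w \left(\left(w^{2} + w^{2}\right) + 5\right) = 6 w \left(2 w^{2} + 5\right) = 6 w \left(5 + 2 w^{2}\right)$)
$445626 - \sqrt{P{\left(-497 \right)} - 89226} = 445626 - \sqrt{\left(12 \left(-497\right)^{3} + 30 \left(-497\right)\right) - 89226} = 445626 - \sqrt{\left(12 \left(-122763473\right) - 14910\right) - 89226} = 445626 - \sqrt{\left(-1473161676 - 14910\right) - 89226} = 445626 - \sqrt{-1473176586 - 89226} = 445626 - \sqrt{-1473265812} = 445626 - 2 i \sqrt{368316453}$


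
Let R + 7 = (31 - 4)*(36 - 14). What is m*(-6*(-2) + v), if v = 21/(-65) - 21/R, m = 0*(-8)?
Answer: 0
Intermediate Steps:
R = 587 (R = -7 + (31 - 4)*(36 - 14) = -7 + 27*22 = -7 + 594 = 587)
m = 0
v = -13692/38155 (v = 21/(-65) - 21/587 = 21*(-1/65) - 21*1/587 = -21/65 - 21/587 = -13692/38155 ≈ -0.35885)
m*(-6*(-2) + v) = 0*(-6*(-2) - 13692/38155) = 0*(12 - 13692/38155) = 0*(444168/38155) = 0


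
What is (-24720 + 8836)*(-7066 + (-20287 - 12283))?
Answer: 629578224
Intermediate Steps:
(-24720 + 8836)*(-7066 + (-20287 - 12283)) = -15884*(-7066 - 32570) = -15884*(-39636) = 629578224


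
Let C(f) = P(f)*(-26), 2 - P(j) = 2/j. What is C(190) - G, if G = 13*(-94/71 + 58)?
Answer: -5318534/6745 ≈ -788.51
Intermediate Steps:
P(j) = 2 - 2/j
G = 52312/71 (G = 13*(-94*1/71 + 58) = 13*(-94/71 + 58) = 13*(4024/71) = 52312/71 ≈ 736.79)
C(f) = -52 + 52/f (C(f) = (2 - 2/f)*(-26) = -52 + 52/f)
C(190) - G = (-52 + 52/190) - 1*52312/71 = (-52 + 52*(1/190)) - 52312/71 = (-52 + 26/95) - 52312/71 = -4914/95 - 52312/71 = -5318534/6745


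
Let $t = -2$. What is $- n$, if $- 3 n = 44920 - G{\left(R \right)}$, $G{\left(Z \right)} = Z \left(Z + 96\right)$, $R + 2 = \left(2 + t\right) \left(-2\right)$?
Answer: $15036$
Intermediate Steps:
$R = -2$ ($R = -2 + \left(2 - 2\right) \left(-2\right) = -2 + 0 \left(-2\right) = -2 + 0 = -2$)
$G{\left(Z \right)} = Z \left(96 + Z\right)$
$n = -15036$ ($n = - \frac{44920 - - 2 \left(96 - 2\right)}{3} = - \frac{44920 - \left(-2\right) 94}{3} = - \frac{44920 - -188}{3} = - \frac{44920 + 188}{3} = \left(- \frac{1}{3}\right) 45108 = -15036$)
$- n = \left(-1\right) \left(-15036\right) = 15036$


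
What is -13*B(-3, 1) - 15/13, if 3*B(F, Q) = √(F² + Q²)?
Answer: -15/13 - 13*√10/3 ≈ -14.857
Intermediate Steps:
B(F, Q) = √(F² + Q²)/3
-13*B(-3, 1) - 15/13 = -13*√((-3)² + 1²)/3 - 15/13 = -13*√(9 + 1)/3 - 15*1/13 = -13*√10/3 - 15/13 = -15/13 - 13*√10/3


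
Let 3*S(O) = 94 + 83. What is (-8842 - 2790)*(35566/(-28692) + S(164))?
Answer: -4819317896/7173 ≈ -6.7187e+5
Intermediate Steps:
S(O) = 59 (S(O) = (94 + 83)/3 = (1/3)*177 = 59)
(-8842 - 2790)*(35566/(-28692) + S(164)) = (-8842 - 2790)*(35566/(-28692) + 59) = -11632*(35566*(-1/28692) + 59) = -11632*(-17783/14346 + 59) = -11632*828631/14346 = -4819317896/7173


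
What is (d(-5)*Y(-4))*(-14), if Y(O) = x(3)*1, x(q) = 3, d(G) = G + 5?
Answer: 0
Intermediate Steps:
d(G) = 5 + G
Y(O) = 3 (Y(O) = 3*1 = 3)
(d(-5)*Y(-4))*(-14) = ((5 - 5)*3)*(-14) = (0*3)*(-14) = 0*(-14) = 0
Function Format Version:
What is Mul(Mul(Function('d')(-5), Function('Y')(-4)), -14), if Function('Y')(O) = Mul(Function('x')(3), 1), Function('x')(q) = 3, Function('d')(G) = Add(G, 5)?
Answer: 0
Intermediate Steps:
Function('d')(G) = Add(5, G)
Function('Y')(O) = 3 (Function('Y')(O) = Mul(3, 1) = 3)
Mul(Mul(Function('d')(-5), Function('Y')(-4)), -14) = Mul(Mul(Add(5, -5), 3), -14) = Mul(Mul(0, 3), -14) = Mul(0, -14) = 0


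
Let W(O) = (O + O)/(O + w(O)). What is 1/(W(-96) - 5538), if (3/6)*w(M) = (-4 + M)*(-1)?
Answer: -13/72018 ≈ -0.00018051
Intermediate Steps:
w(M) = 8 - 2*M (w(M) = 2*((-4 + M)*(-1)) = 2*(4 - M) = 8 - 2*M)
W(O) = 2*O/(8 - O) (W(O) = (O + O)/(O + (8 - 2*O)) = (2*O)/(8 - O) = 2*O/(8 - O))
1/(W(-96) - 5538) = 1/(2*(-96)/(8 - 1*(-96)) - 5538) = 1/(2*(-96)/(8 + 96) - 5538) = 1/(2*(-96)/104 - 5538) = 1/(2*(-96)*(1/104) - 5538) = 1/(-24/13 - 5538) = 1/(-72018/13) = -13/72018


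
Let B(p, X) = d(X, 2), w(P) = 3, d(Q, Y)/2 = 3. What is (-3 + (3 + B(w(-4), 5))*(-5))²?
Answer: 2304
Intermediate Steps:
d(Q, Y) = 6 (d(Q, Y) = 2*3 = 6)
B(p, X) = 6
(-3 + (3 + B(w(-4), 5))*(-5))² = (-3 + (3 + 6)*(-5))² = (-3 + 9*(-5))² = (-3 - 45)² = (-48)² = 2304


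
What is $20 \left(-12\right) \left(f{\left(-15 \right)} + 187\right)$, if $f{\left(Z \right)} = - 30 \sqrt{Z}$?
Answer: $-44880 + 7200 i \sqrt{15} \approx -44880.0 + 27885.0 i$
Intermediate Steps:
$20 \left(-12\right) \left(f{\left(-15 \right)} + 187\right) = 20 \left(-12\right) \left(- 30 \sqrt{-15} + 187\right) = - 240 \left(- 30 i \sqrt{15} + 187\right) = - 240 \left(187 - 30 i \sqrt{15}\right) = -44880 + 7200 i \sqrt{15}$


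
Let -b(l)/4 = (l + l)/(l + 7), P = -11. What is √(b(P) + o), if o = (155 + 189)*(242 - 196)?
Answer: √15802 ≈ 125.71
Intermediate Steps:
o = 15824 (o = 344*46 = 15824)
b(l) = -8*l/(7 + l) (b(l) = -4*(l + l)/(l + 7) = -4*2*l/(7 + l) = -8*l/(7 + l))
√(b(P) + o) = √(-8*(-11)/(7 - 11) + 15824) = √(-8*(-11)/(-4) + 15824) = √(-8*(-11)*(-¼) + 15824) = √(-22 + 15824) = √15802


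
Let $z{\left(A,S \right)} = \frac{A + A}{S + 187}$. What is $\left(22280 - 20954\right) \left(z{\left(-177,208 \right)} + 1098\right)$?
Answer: $\frac{574630056}{395} \approx 1.4548 \cdot 10^{6}$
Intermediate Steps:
$z{\left(A,S \right)} = \frac{2 A}{187 + S}$
$\left(22280 - 20954\right) \left(z{\left(-177,208 \right)} + 1098\right) = \left(22280 - 20954\right) \left(2 \left(-177\right) \frac{1}{187 + 208} + 1098\right) = 1326 \left(2 \left(-177\right) \frac{1}{395} + 1098\right) = 1326 \left(- \frac{354}{395} + 1098\right) = 1326 \cdot \frac{433356}{395} = \frac{574630056}{395}$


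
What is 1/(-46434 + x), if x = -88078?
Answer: -1/134512 ≈ -7.4343e-6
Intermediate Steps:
1/(-46434 + x) = 1/(-46434 - 88078) = 1/(-134512) = -1/134512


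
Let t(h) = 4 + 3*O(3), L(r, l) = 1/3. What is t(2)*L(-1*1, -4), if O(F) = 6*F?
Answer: 58/3 ≈ 19.333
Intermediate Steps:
L(r, l) = ⅓
t(h) = 58 (t(h) = 4 + 3*(6*3) = 4 + 3*18 = 4 + 54 = 58)
t(2)*L(-1*1, -4) = 58*(⅓) = 58/3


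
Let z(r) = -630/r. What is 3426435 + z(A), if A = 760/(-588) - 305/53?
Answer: 37626664401/10981 ≈ 3.4265e+6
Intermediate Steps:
A = -54905/7791 (A = 760*(-1/588) - 305*1/53 = -190/147 - 305/53 = -54905/7791 ≈ -7.0472)
3426435 + z(A) = 3426435 - 630/(-54905/7791) = 3426435 - 630*(-7791/54905) = 3426435 + 981666/10981 = 37626664401/10981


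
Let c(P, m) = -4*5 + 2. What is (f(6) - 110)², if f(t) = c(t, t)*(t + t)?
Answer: 106276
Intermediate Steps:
c(P, m) = -18 (c(P, m) = -20 + 2 = -18)
f(t) = -36*t (f(t) = -18*(t + t) = -36*t)
(f(6) - 110)² = (-36*6 - 110)² = (-216 - 110)² = (-326)² = 106276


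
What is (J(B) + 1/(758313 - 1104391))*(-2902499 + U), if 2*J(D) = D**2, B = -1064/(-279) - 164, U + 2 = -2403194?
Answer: -611258065674688468075/8979685866 ≈ -6.8071e+10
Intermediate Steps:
U = -2403196 (U = -2 - 2403194 = -2403196)
B = -44692/279 (B = -1064*(-1/279) - 164 = 1064/279 - 164 = -44692/279 ≈ -160.19)
J(D) = D**2/2
(J(B) + 1/(758313 - 1104391))*(-2902499 + U) = ((-44692/279)**2/2 + 1/(758313 - 1104391))*(-2902499 - 2403196) = ((1/2)*(1997374864/77841) + 1/(-346078))*(-5305695) = (998687432/77841 - 1/346078)*(-5305695) = (345623749013855/26939057598)*(-5305695) = -611258065674688468075/8979685866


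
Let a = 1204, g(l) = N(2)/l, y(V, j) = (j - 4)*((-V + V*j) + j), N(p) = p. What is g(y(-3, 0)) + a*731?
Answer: 5280743/6 ≈ 8.8012e+5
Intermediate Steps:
y(V, j) = (-4 + j)*(j - V + V*j)
g(l) = 2/l
g(y(-3, 0)) + a*731 = 2/(0² - 4*0 + 4*(-3) - 3*0² - 5*(-3)*0) + 1204*731 = 2/(0 + 0 - 12 - 3*0 + 0) + 880124 = 2/(0 + 0 - 12 + 0 + 0) + 880124 = 2/(-12) + 880124 = 2*(-1/12) + 880124 = -⅙ + 880124 = 5280743/6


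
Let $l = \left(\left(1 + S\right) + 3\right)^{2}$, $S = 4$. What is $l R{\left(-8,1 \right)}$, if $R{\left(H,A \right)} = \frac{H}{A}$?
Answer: $-512$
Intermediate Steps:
$l = 64$ ($l = \left(\left(1 + 4\right) + 3\right)^{2} = \left(5 + 3\right)^{2} = 8^{2} = 64$)
$l R{\left(-8,1 \right)} = 64 \left(- \frac{8}{1}\right) = 64 \left(\left(-8\right) 1\right) = 64 \left(-8\right) = -512$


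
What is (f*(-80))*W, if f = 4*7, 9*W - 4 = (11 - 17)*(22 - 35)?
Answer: -183680/9 ≈ -20409.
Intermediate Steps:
W = 82/9 (W = 4/9 + ((11 - 17)*(22 - 35))/9 = 4/9 + (-6*(-13))/9 = 4/9 + (⅑)*78 = 4/9 + 26/3 = 82/9 ≈ 9.1111)
f = 28
(f*(-80))*W = (28*(-80))*(82/9) = -2240*82/9 = -183680/9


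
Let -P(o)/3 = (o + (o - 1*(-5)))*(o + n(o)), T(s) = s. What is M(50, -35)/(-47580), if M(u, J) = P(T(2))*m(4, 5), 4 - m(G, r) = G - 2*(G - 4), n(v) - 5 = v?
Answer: 0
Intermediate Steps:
n(v) = 5 + v
m(G, r) = -4 + G (m(G, r) = 4 - (G - 2*(G - 4)) = 4 - (G - 2*(-4 + G)) = 4 - (G - (-8 + 2*G)) = 4 - (G + (8 - 2*G)) = 4 - (8 - G) = 4 + (-8 + G) = -4 + G)
P(o) = -3*(5 + 2*o)² (P(o) = -3*(o + (o - 1*(-5)))*(o + (5 + o)) = -3*(o + (o + 5))*(5 + 2*o) = -3*(o + (5 + o))*(5 + 2*o) = -3*(5 + 2*o)*(5 + 2*o) = -3*(5 + 2*o)²)
M(u, J) = 0 (M(u, J) = (-75 - 60*2 - 12*2²)*(-4 + 4) = (-75 - 120 - 12*4)*0 = (-75 - 120 - 48)*0 = -243*0 = 0)
M(50, -35)/(-47580) = 0/(-47580) = 0*(-1/47580) = 0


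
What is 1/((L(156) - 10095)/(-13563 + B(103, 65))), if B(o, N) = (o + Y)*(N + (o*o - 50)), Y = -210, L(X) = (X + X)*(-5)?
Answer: 164333/1665 ≈ 98.698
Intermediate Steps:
L(X) = -10*X (L(X) = (2*X)*(-5) = -10*X)
B(o, N) = (-210 + o)*(-50 + N + o²) (B(o, N) = (o - 210)*(N + (o*o - 50)) = (-210 + o)*(N + (o² - 50)) = (-210 + o)*(N + (-50 + o²)) = (-210 + o)*(-50 + N + o²))
1/((L(156) - 10095)/(-13563 + B(103, 65))) = 1/((-10*156 - 10095)/(-13563 + (10500 + 103³ - 210*65 - 210*103² - 50*103 + 65*103))) = 1/((-1560 - 10095)/(-13563 + (10500 + 1092727 - 13650 - 210*10609 - 5150 + 6695))) = 1/(-11655/(-13563 + (10500 + 1092727 - 13650 - 2227890 - 5150 + 6695))) = 1/(-11655/(-13563 - 1136768)) = 1/(-11655/(-1150331)) = 1/(-11655*(-1/1150331)) = 1/(1665/164333) = 164333/1665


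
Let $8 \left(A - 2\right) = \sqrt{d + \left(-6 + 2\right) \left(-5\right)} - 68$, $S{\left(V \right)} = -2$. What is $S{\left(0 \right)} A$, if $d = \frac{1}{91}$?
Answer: $13 - \frac{\sqrt{165711}}{364} \approx 11.882$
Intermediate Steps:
$d = \frac{1}{91} \approx 0.010989$
$A = - \frac{13}{2} + \frac{\sqrt{165711}}{728}$ ($A = 2 + \frac{\sqrt{\frac{1}{91} + \left(-6 + 2\right) \left(-5\right)} - 68}{8} = 2 + \frac{\sqrt{\frac{1}{91} - -20} - 68}{8} = 2 + \frac{\sqrt{\frac{1}{91} + 20} - 68}{8} = 2 + \frac{\sqrt{\frac{1821}{91}} - 68}{8} = 2 + \frac{\frac{\sqrt{165711}}{91} - 68}{8} = 2 + \frac{-68 + \frac{\sqrt{165711}}{91}}{8} = 2 - \left(\frac{17}{2} - \frac{\sqrt{165711}}{728}\right) = - \frac{13}{2} + \frac{\sqrt{165711}}{728} \approx -5.9408$)
$S{\left(0 \right)} A = - 2 \left(- \frac{13}{2} + \frac{\sqrt{165711}}{728}\right) = 13 - \frac{\sqrt{165711}}{364}$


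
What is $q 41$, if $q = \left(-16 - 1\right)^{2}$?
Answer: $11849$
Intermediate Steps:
$q = 289$ ($q = \left(-17\right)^{2} = 289$)
$q 41 = 289 \cdot 41 = 11849$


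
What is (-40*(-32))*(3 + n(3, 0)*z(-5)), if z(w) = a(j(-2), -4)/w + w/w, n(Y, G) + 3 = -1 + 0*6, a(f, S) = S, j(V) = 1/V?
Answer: -5376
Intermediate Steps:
n(Y, G) = -4 (n(Y, G) = -3 + (-1 + 0*6) = -3 + (-1 + 0) = -3 - 1 = -4)
z(w) = 1 - 4/w (z(w) = -4/w + w/w = -4/w + 1 = 1 - 4/w)
(-40*(-32))*(3 + n(3, 0)*z(-5)) = (-40*(-32))*(3 - 4*(-4 - 5)/(-5)) = 1280*(3 - (-4)*(-9)/5) = 1280*(3 - 4*9/5) = 1280*(3 - 36/5) = 1280*(-21/5) = -5376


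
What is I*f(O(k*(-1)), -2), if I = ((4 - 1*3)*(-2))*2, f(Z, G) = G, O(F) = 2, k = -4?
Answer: 8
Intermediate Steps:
I = -4 (I = ((4 - 3)*(-2))*2 = (1*(-2))*2 = -2*2 = -4)
I*f(O(k*(-1)), -2) = -4*(-2) = 8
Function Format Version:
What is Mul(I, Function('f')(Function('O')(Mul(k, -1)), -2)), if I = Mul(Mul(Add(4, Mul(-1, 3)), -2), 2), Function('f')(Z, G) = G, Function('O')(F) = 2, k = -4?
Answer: 8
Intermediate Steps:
I = -4 (I = Mul(Mul(Add(4, -3), -2), 2) = Mul(Mul(1, -2), 2) = Mul(-2, 2) = -4)
Mul(I, Function('f')(Function('O')(Mul(k, -1)), -2)) = Mul(-4, -2) = 8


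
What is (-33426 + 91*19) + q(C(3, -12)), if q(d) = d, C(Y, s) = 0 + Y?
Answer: -31694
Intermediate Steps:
C(Y, s) = Y
(-33426 + 91*19) + q(C(3, -12)) = (-33426 + 91*19) + 3 = (-33426 + 1729) + 3 = -31697 + 3 = -31694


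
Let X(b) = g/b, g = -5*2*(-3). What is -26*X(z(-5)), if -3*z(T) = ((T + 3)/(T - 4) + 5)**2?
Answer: 189540/2209 ≈ 85.803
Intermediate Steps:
g = 30 (g = -10*(-3) = 30)
z(T) = -(5 + (3 + T)/(-4 + T))**2/3 (z(T) = -((T + 3)/(T - 4) + 5)**2/3 = -((3 + T)/(-4 + T) + 5)**2/3 = -(5 + (3 + T)/(-4 + T))**2/3)
X(b) = 30/b
-26*X(z(-5)) = -780/((-(-17 + 6*(-5))**2/(3*(-4 - 5)**2))) = -780/((-1/3*(-17 - 30)**2/(-9)**2)) = -780/((-1/3*(-47)**2*1/81)) = -780/((-1/3*2209*1/81)) = -780/(-2209/243) = -780*(-243)/2209 = -26*(-7290/2209) = 189540/2209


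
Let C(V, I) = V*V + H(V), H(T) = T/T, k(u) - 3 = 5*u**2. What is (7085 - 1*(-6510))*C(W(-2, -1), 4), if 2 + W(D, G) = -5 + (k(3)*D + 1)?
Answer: 141455975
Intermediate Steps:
k(u) = 3 + 5*u**2
H(T) = 1
W(D, G) = -6 + 48*D (W(D, G) = -2 + (-5 + ((3 + 5*3**2)*D + 1)) = -2 + (-5 + ((3 + 5*9)*D + 1)) = -2 + (-5 + ((3 + 45)*D + 1)) = -2 + (-5 + (48*D + 1)) = -2 + (-5 + (1 + 48*D)) = -2 + (-4 + 48*D) = -6 + 48*D)
C(V, I) = 1 + V**2 (C(V, I) = V*V + 1 = V**2 + 1 = 1 + V**2)
(7085 - 1*(-6510))*C(W(-2, -1), 4) = (7085 - 1*(-6510))*(1 + (-6 + 48*(-2))**2) = (7085 + 6510)*(1 + (-6 - 96)**2) = 13595*(1 + (-102)**2) = 13595*(1 + 10404) = 13595*10405 = 141455975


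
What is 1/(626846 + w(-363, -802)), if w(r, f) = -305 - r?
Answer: 1/626904 ≈ 1.5951e-6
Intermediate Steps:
1/(626846 + w(-363, -802)) = 1/(626846 + (-305 - 1*(-363))) = 1/(626846 + (-305 + 363)) = 1/(626846 + 58) = 1/626904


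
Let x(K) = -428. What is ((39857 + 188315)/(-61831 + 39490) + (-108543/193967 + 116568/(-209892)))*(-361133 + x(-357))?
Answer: 310444815077747866475/75795792321777 ≈ 4.0958e+6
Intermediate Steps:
((39857 + 188315)/(-61831 + 39490) + (-108543/193967 + 116568/(-209892)))*(-361133 + x(-357)) = ((39857 + 188315)/(-61831 + 39490) + (-108543/193967 + 116568/(-209892)))*(-361133 - 428) = (228172/(-22341) + (-108543*1/193967 + 116568*(-1/209892)))*(-361561) = (228172*(-1/22341) + (-108543/193967 - 9714/17491))*(-361561) = (-228172/22341 - 3782721051/3392676797)*(-361561) = -858623621125475/75795792321777*(-361561) = 310444815077747866475/75795792321777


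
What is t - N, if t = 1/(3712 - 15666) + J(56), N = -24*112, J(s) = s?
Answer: 32801775/11954 ≈ 2744.0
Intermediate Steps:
N = -2688
t = 669423/11954 (t = 1/(3712 - 15666) + 56 = 1/(-11954) + 56 = -1/11954 + 56 = 669423/11954 ≈ 56.000)
t - N = 669423/11954 - 1*(-2688) = 669423/11954 + 2688 = 32801775/11954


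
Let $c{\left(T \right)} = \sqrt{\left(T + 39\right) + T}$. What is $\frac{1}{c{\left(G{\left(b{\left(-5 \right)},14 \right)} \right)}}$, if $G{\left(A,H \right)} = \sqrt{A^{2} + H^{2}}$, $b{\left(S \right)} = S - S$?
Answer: $\frac{\sqrt{67}}{67} \approx 0.12217$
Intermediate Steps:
$b{\left(S \right)} = 0$
$c{\left(T \right)} = \sqrt{39 + 2 T}$ ($c{\left(T \right)} = \sqrt{\left(39 + T\right) + T} = \sqrt{39 + 2 T}$)
$\frac{1}{c{\left(G{\left(b{\left(-5 \right)},14 \right)} \right)}} = \frac{1}{\sqrt{39 + 2 \sqrt{0^{2} + 14^{2}}}} = \frac{1}{\sqrt{39 + 2 \sqrt{0 + 196}}} = \frac{1}{\sqrt{39 + 2 \sqrt{196}}} = \frac{1}{\sqrt{39 + 2 \cdot 14}} = \frac{1}{\sqrt{39 + 28}} = \frac{1}{\sqrt{67}} = \frac{\sqrt{67}}{67}$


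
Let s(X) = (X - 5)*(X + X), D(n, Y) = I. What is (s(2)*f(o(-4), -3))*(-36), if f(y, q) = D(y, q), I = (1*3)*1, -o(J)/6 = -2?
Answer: 1296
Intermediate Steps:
o(J) = 12 (o(J) = -6*(-2) = 12)
I = 3 (I = 3*1 = 3)
D(n, Y) = 3
f(y, q) = 3
s(X) = 2*X*(-5 + X) (s(X) = (-5 + X)*(2*X) = 2*X*(-5 + X))
(s(2)*f(o(-4), -3))*(-36) = ((2*2*(-5 + 2))*3)*(-36) = ((2*2*(-3))*3)*(-36) = -12*3*(-36) = -36*(-36) = 1296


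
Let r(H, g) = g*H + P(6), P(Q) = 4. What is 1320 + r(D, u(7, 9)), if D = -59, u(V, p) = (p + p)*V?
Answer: -6110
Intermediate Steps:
u(V, p) = 2*V*p (u(V, p) = (2*p)*V = 2*V*p)
r(H, g) = 4 + H*g (r(H, g) = g*H + 4 = H*g + 4 = 4 + H*g)
1320 + r(D, u(7, 9)) = 1320 + (4 - 118*7*9) = 1320 + (4 - 59*126) = 1320 + (4 - 7434) = 1320 - 7430 = -6110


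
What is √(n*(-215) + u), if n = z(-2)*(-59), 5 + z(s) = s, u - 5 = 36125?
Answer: I*√52665 ≈ 229.49*I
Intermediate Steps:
u = 36130 (u = 5 + 36125 = 36130)
z(s) = -5 + s
n = 413 (n = (-5 - 2)*(-59) = -7*(-59) = 413)
√(n*(-215) + u) = √(413*(-215) + 36130) = √(-88795 + 36130) = √(-52665) = I*√52665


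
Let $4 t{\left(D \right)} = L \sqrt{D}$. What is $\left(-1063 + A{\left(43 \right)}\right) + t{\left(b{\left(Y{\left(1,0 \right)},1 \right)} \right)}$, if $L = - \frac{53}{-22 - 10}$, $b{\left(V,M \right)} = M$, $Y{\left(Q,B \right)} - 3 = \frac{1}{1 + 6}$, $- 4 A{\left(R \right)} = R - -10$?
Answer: $- \frac{137707}{128} \approx -1075.8$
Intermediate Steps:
$A{\left(R \right)} = - \frac{5}{2} - \frac{R}{4}$ ($A{\left(R \right)} = - \frac{R - -10}{4} = - \frac{R + 10}{4} = - \frac{10 + R}{4} = - \frac{5}{2} - \frac{R}{4}$)
$Y{\left(Q,B \right)} = \frac{22}{7}$ ($Y{\left(Q,B \right)} = 3 + \frac{1}{1 + 6} = 3 + \frac{1}{7} = \frac{22}{7}$)
$L = \frac{53}{32}$ ($L = - \frac{53}{-32} = \left(-53\right) \left(- \frac{1}{32}\right) = \frac{53}{32} \approx 1.6563$)
$t{\left(D \right)} = \frac{53 \sqrt{D}}{128}$ ($t{\left(D \right)} = \frac{\frac{53}{32} \sqrt{D}}{4} = \frac{53 \sqrt{D}}{128}$)
$\left(-1063 + A{\left(43 \right)}\right) + t{\left(b{\left(Y{\left(1,0 \right)},1 \right)} \right)} = \left(-1063 - \frac{53}{4}\right) + \frac{53 \sqrt{1}}{128} = \left(-1063 - \frac{53}{4}\right) + \frac{53}{128} \cdot 1 = \left(-1063 - \frac{53}{4}\right) + \frac{53}{128} = - \frac{4305}{4} + \frac{53}{128} = - \frac{137707}{128}$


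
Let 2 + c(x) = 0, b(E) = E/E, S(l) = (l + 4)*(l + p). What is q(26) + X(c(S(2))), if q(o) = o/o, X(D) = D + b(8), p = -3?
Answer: 0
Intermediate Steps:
S(l) = (-3 + l)*(4 + l) (S(l) = (l + 4)*(l - 3) = (4 + l)*(-3 + l) = (-3 + l)*(4 + l))
b(E) = 1
c(x) = -2 (c(x) = -2 + 0 = -2)
X(D) = 1 + D (X(D) = D + 1 = 1 + D)
q(o) = 1
q(26) + X(c(S(2))) = 1 + (1 - 2) = 1 - 1 = 0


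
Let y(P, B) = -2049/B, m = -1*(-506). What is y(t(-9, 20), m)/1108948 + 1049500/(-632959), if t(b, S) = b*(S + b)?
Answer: -588904805488991/355170820268792 ≈ -1.6581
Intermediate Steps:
m = 506
y(t(-9, 20), m)/1108948 + 1049500/(-632959) = -2049/506/1108948 + 1049500/(-632959) = -2049*1/506*(1/1108948) + 1049500*(-1/632959) = -2049/506*1/1108948 - 1049500/632959 = -2049/561127688 - 1049500/632959 = -588904805488991/355170820268792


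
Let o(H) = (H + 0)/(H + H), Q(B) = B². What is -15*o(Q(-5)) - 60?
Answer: -135/2 ≈ -67.500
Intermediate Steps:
o(H) = ½ (o(H) = H/((2*H)) = H*(1/(2*H)) = ½)
-15*o(Q(-5)) - 60 = -15*½ - 60 = -15/2 - 60 = -135/2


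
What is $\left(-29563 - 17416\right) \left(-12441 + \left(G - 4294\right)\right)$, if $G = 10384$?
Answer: $298363629$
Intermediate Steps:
$\left(-29563 - 17416\right) \left(-12441 + \left(G - 4294\right)\right) = \left(-29563 - 17416\right) \left(-12441 + \left(10384 - 4294\right)\right) = - 46979 \left(-12441 + 6090\right) = \left(-46979\right) \left(-6351\right) = 298363629$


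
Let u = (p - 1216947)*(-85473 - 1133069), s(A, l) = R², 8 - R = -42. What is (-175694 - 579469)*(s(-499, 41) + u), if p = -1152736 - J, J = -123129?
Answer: -2067274122936143184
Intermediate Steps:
p = -1029607 (p = -1152736 - 1*(-123129) = -1152736 + 123129 = -1029607)
R = 50 (R = 8 - 1*(-42) = 8 + 42 = 50)
s(A, l) = 2500 (s(A, l) = 50² = 2500)
u = 2737520404268 (u = (-1029607 - 1216947)*(-85473 - 1133069) = -2246554*(-1218542) = 2737520404268)
(-175694 - 579469)*(s(-499, 41) + u) = (-175694 - 579469)*(2500 + 2737520404268) = -755163*2737520406768 = -2067274122936143184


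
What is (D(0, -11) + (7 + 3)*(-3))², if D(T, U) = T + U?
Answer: 1681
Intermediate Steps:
(D(0, -11) + (7 + 3)*(-3))² = ((0 - 11) + (7 + 3)*(-3))² = (-11 + 10*(-3))² = (-11 - 30)² = (-41)² = 1681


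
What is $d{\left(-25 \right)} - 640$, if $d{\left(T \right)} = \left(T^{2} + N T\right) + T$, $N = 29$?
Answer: $-765$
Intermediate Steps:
$d{\left(T \right)} = T^{2} + 30 T$ ($d{\left(T \right)} = \left(T^{2} + 29 T\right) + T = T^{2} + 30 T$)
$d{\left(-25 \right)} - 640 = - 25 \left(30 - 25\right) - 640 = \left(-25\right) 5 - 640 = -125 - 640 = -765$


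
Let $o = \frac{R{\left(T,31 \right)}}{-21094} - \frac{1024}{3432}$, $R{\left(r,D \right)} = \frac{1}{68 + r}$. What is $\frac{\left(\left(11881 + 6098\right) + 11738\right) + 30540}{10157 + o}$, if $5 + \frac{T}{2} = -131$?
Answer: $\frac{37079396101176}{6249968682343} \approx 5.9327$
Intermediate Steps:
$T = -272$ ($T = -10 + 2 \left(-131\right) = -10 - 262 = -272$)
$o = - \frac{183602033}{615354168}$ ($o = \frac{1}{\left(68 - 272\right) \left(-21094\right)} - \frac{1024}{3432} = \frac{1}{-204} \left(- \frac{1}{21094}\right) - \frac{128}{429} = \left(- \frac{1}{204}\right) \left(- \frac{1}{21094}\right) - \frac{128}{429} = \frac{1}{4303176} - \frac{128}{429} = - \frac{183602033}{615354168} \approx -0.29837$)
$\frac{\left(\left(11881 + 6098\right) + 11738\right) + 30540}{10157 + o} = \frac{\left(\left(11881 + 6098\right) + 11738\right) + 30540}{10157 - \frac{183602033}{615354168}} = \frac{\left(17979 + 11738\right) + 30540}{\frac{6249968682343}{615354168}} = \left(29717 + 30540\right) \frac{615354168}{6249968682343} = 60257 \cdot \frac{615354168}{6249968682343} = \frac{37079396101176}{6249968682343}$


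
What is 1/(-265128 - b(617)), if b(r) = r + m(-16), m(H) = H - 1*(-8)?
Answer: -1/265737 ≈ -3.7631e-6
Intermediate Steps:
m(H) = 8 + H (m(H) = H + 8 = 8 + H)
b(r) = -8 + r (b(r) = r + (8 - 16) = r - 8 = -8 + r)
1/(-265128 - b(617)) = 1/(-265128 - (-8 + 617)) = 1/(-265128 - 1*609) = 1/(-265128 - 609) = 1/(-265737) = -1/265737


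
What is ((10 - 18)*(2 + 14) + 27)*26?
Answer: -2626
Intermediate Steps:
((10 - 18)*(2 + 14) + 27)*26 = (-8*16 + 27)*26 = (-128 + 27)*26 = -101*26 = -2626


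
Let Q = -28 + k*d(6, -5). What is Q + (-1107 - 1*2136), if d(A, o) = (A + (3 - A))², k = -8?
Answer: -3343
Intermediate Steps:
d(A, o) = 9 (d(A, o) = 3² = 9)
Q = -100 (Q = -28 - 8*9 = -28 - 72 = -100)
Q + (-1107 - 1*2136) = -100 + (-1107 - 1*2136) = -100 + (-1107 - 2136) = -100 - 3243 = -3343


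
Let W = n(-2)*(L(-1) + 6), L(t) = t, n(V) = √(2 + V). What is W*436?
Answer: 0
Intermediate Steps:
W = 0 (W = √(2 - 2)*(-1 + 6) = √0*5 = 0*5 = 0)
W*436 = 0*436 = 0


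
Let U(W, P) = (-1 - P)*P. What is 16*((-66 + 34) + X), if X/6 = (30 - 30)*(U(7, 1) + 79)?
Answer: -512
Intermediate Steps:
U(W, P) = P*(-1 - P)
X = 0 (X = 6*((30 - 30)*(-1*1*(1 + 1) + 79)) = 6*(0*(-1*1*2 + 79)) = 6*(0*(-2 + 79)) = 6*(0*77) = 6*0 = 0)
16*((-66 + 34) + X) = 16*((-66 + 34) + 0) = 16*(-32 + 0) = 16*(-32) = -512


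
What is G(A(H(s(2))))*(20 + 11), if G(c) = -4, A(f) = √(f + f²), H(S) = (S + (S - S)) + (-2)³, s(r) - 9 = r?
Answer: -124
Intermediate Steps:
s(r) = 9 + r
H(S) = -8 + S (H(S) = (S + 0) - 8 = S - 8 = -8 + S)
G(A(H(s(2))))*(20 + 11) = -4*(20 + 11) = -4*31 = -124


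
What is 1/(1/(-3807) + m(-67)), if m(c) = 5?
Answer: 3807/19034 ≈ 0.20001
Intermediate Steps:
1/(1/(-3807) + m(-67)) = 1/(1/(-3807) + 5) = 1/(-1/3807 + 5) = 1/(19034/3807) = 3807/19034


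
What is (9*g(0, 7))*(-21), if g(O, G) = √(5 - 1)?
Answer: -378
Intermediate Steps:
g(O, G) = 2 (g(O, G) = √4 = 2)
(9*g(0, 7))*(-21) = (9*2)*(-21) = 18*(-21) = -378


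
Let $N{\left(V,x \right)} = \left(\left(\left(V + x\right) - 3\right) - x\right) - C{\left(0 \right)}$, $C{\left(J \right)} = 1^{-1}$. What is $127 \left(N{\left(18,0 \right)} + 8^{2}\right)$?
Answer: $9906$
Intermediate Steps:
$C{\left(J \right)} = 1$
$N{\left(V,x \right)} = -4 + V$ ($N{\left(V,x \right)} = \left(\left(\left(V + x\right) - 3\right) - x\right) - 1 = \left(\left(-3 + V + x\right) - x\right) - 1 = \left(-3 + V\right) - 1 = -4 + V$)
$127 \left(N{\left(18,0 \right)} + 8^{2}\right) = 127 \left(\left(-4 + 18\right) + 8^{2}\right) = 127 \left(14 + 64\right) = 127 \cdot 78 = 9906$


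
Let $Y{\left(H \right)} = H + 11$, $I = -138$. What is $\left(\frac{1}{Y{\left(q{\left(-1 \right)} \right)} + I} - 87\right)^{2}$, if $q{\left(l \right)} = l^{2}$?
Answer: $\frac{120187369}{15876} \approx 7570.4$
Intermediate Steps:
$Y{\left(H \right)} = 11 + H$
$\left(\frac{1}{Y{\left(q{\left(-1 \right)} \right)} + I} - 87\right)^{2} = \left(\frac{1}{\left(11 + \left(-1\right)^{2}\right) - 138} - 87\right)^{2} = \left(\frac{1}{\left(11 + 1\right) - 138} - 87\right)^{2} = \left(\frac{1}{12 - 138} - 87\right)^{2} = \left(\frac{1}{-126} - 87\right)^{2} = \left(- \frac{1}{126} - 87\right)^{2} = \left(- \frac{10963}{126}\right)^{2} = \frac{120187369}{15876}$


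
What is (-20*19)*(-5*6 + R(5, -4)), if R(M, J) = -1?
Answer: 11780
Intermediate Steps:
(-20*19)*(-5*6 + R(5, -4)) = (-20*19)*(-5*6 - 1) = -380*(-30 - 1) = -380*(-31) = 11780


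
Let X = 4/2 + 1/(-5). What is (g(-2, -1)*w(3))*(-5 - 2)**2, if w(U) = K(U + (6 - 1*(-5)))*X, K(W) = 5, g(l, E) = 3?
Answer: 1323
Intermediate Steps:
X = 9/5 (X = 4*(1/2) + 1*(-1/5) = 2 - 1/5 = 9/5 ≈ 1.8000)
w(U) = 9 (w(U) = 5*(9/5) = 9)
(g(-2, -1)*w(3))*(-5 - 2)**2 = (3*9)*(-5 - 2)**2 = 27*(-7)**2 = 27*49 = 1323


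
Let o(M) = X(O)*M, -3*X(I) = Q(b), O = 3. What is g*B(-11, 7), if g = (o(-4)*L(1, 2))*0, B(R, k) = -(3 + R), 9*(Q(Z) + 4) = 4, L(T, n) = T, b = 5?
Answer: 0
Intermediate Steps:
Q(Z) = -32/9 (Q(Z) = -4 + (⅑)*4 = -4 + 4/9 = -32/9)
X(I) = 32/27 (X(I) = -⅓*(-32/9) = 32/27)
o(M) = 32*M/27
B(R, k) = -3 - R
g = 0 (g = (((32/27)*(-4))*1)*0 = -128/27*1*0 = -128/27*0 = 0)
g*B(-11, 7) = 0*(-3 - 1*(-11)) = 0*(-3 + 11) = 0*8 = 0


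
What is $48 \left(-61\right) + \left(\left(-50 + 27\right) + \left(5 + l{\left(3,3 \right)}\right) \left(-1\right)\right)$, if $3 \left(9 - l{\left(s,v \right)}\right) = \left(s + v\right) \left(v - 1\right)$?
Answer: $-2961$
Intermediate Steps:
$l{\left(s,v \right)} = 9 - \frac{\left(-1 + v\right) \left(s + v\right)}{3}$ ($l{\left(s,v \right)} = 9 - \frac{\left(s + v\right) \left(v - 1\right)}{3} = 9 - \frac{\left(s + v\right) \left(-1 + v\right)}{3} = 9 - \frac{\left(-1 + v\right) \left(s + v\right)}{3}$)
$48 \left(-61\right) + \left(\left(-50 + 27\right) + \left(5 + l{\left(3,3 \right)}\right) \left(-1\right)\right) = 48 \left(-61\right) + \left(\left(-50 + 27\right) + \left(5 + \left(9 - \frac{3^{2}}{3} + \frac{1}{3} \cdot 3 + \frac{1}{3} \cdot 3 - 1 \cdot 3\right)\right) \left(-1\right)\right) = -2928 - \left(23 - \left(5 + \left(9 - 3 + 1 + 1 - 3\right)\right) \left(-1\right)\right) = -2928 - \left(23 - \left(5 + 5\right) \left(-1\right)\right) = -2928 + \left(-23 + 10 \left(-1\right)\right) = -2928 - 33 = -2961$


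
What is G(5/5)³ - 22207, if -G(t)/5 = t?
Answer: -22332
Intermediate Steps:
G(t) = -5*t
G(5/5)³ - 22207 = (-25/5)³ - 22207 = (-5*1)³ - 22207 = (-5)³ - 22207 = -125 - 22207 = -22332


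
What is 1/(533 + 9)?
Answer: 1/542 ≈ 0.0018450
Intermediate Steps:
1/(533 + 9) = 1/542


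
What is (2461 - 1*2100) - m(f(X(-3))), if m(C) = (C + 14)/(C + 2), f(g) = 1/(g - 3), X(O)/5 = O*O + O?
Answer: 19476/55 ≈ 354.11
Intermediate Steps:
X(O) = 5*O + 5*O² (X(O) = 5*(O*O + O) = 5*(O² + O) = 5*(O + O²) = 5*O + 5*O²)
f(g) = 1/(-3 + g)
m(C) = (14 + C)/(2 + C)
(2461 - 1*2100) - m(f(X(-3))) = (2461 - 1*2100) - (14 + 1/(-3 + 5*(-3)*(1 - 3)))/(2 + 1/(-3 + 5*(-3)*(1 - 3))) = (2461 - 2100) - (14 + 1/(-3 + 5*(-3)*(-2)))/(2 + 1/(-3 + 5*(-3)*(-2))) = 361 - (14 + 1/(-3 + 30))/(2 + 1/(-3 + 30)) = 361 - (14 + 1/27)/(2 + 1/27) = 361 - 379/(55/27*27) = 361 - 27*379/(55*27) = 361 - 1*379/55 = 361 - 379/55 = 19476/55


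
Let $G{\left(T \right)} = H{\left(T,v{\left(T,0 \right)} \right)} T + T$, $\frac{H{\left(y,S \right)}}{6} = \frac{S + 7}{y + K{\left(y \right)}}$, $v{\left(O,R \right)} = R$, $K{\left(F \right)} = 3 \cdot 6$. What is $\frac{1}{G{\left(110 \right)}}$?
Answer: $\frac{32}{4675} \approx 0.0068449$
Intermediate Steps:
$K{\left(F \right)} = 18$
$H{\left(y,S \right)} = \frac{6 \left(7 + S\right)}{18 + y}$ ($H{\left(y,S \right)} = 6 \frac{S + 7}{y + 18} = 6 \frac{7 + S}{18 + y} = \frac{6 \left(7 + S\right)}{18 + y}$)
$G{\left(T \right)} = T + \frac{42 T}{18 + T}$ ($G{\left(T \right)} = \frac{6 \left(7 + 0\right)}{18 + T} T + T = 6 \frac{1}{18 + T} 7 T + T = \frac{42}{18 + T} T + T = \frac{42 T}{18 + T} + T = T + \frac{42 T}{18 + T}$)
$\frac{1}{G{\left(110 \right)}} = \frac{1}{110 \frac{1}{18 + 110} \left(60 + 110\right)} = \frac{1}{110 \cdot \frac{1}{128} \cdot 170} = \frac{1}{\frac{4675}{32}} = \frac{32}{4675}$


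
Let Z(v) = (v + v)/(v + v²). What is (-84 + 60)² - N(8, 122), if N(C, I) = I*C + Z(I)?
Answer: -49202/123 ≈ -400.02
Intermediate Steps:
Z(v) = 2*v/(v + v²) (Z(v) = (2*v)/(v + v²) = 2*v/(v + v²))
N(C, I) = 2/(1 + I) + C*I (N(C, I) = I*C + 2/(1 + I) = C*I + 2/(1 + I) = 2/(1 + I) + C*I)
(-84 + 60)² - N(8, 122) = (-84 + 60)² - (2 + 8*122*(1 + 122))/(1 + 122) = (-24)² - (2 + 8*122*123)/123 = 576 - (2 + 120048)/123 = 576 - 120050/123 = -49202/123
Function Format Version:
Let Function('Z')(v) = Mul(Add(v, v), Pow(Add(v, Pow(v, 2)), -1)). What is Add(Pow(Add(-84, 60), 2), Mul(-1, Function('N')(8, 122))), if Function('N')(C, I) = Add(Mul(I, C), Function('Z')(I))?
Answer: Rational(-49202, 123) ≈ -400.02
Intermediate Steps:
Function('Z')(v) = Mul(2, v, Pow(Add(v, Pow(v, 2)), -1)) (Function('Z')(v) = Mul(Mul(2, v), Pow(Add(v, Pow(v, 2)), -1)) = Mul(2, v, Pow(Add(v, Pow(v, 2)), -1)))
Function('N')(C, I) = Add(Mul(2, Pow(Add(1, I), -1)), Mul(C, I)) (Function('N')(C, I) = Add(Mul(I, C), Mul(2, Pow(Add(1, I), -1))) = Add(Mul(C, I), Mul(2, Pow(Add(1, I), -1))) = Add(Mul(2, Pow(Add(1, I), -1)), Mul(C, I)))
Add(Pow(Add(-84, 60), 2), Mul(-1, Function('N')(8, 122))) = Add(Pow(Add(-84, 60), 2), Mul(-1, Mul(Pow(Add(1, 122), -1), Add(2, Mul(8, 122, Add(1, 122)))))) = Add(Pow(-24, 2), Mul(-1, Mul(Pow(123, -1), Add(2, Mul(8, 122, 123))))) = Add(576, Mul(-1, Mul(Rational(1, 123), Add(2, 120048)))) = Add(576, Mul(-1, Mul(Rational(1, 123), 120050))) = Add(576, Mul(-1, Rational(120050, 123))) = Add(576, Rational(-120050, 123)) = Rational(-49202, 123)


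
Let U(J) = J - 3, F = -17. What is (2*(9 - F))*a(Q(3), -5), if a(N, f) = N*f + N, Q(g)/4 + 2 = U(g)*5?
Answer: 1664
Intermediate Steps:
U(J) = -3 + J
Q(g) = -68 + 20*g (Q(g) = -8 + 4*((-3 + g)*5) = -8 + 4*(-15 + 5*g) = -8 + (-60 + 20*g) = -68 + 20*g)
a(N, f) = N + N*f
(2*(9 - F))*a(Q(3), -5) = (2*(9 - 1*(-17)))*((-68 + 20*3)*(1 - 5)) = (2*(9 + 17))*((-68 + 60)*(-4)) = (2*26)*(-8*(-4)) = 52*32 = 1664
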